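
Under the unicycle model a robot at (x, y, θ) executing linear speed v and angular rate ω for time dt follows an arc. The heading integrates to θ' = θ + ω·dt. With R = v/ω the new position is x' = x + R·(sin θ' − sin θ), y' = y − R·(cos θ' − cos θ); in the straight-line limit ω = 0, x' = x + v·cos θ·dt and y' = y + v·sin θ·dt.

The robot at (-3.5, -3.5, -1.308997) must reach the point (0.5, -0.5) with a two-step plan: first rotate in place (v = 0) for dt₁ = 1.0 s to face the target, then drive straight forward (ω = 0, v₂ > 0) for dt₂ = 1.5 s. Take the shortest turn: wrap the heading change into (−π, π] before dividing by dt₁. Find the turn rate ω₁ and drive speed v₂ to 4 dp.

heading to target = atan2(-0.5−-3.5, 0.5−-3.5) = 0.6435
Δθ = wrap(0.6435 − -1.3090) = 1.9525; ω₁ = Δθ/dt₁ = 1.9525
distance = √((0.5−-3.5)² + (-0.5−-3.5)²) = 5.0000; v₂ = distance/dt₂ = 3.3333

ω₁ = 1.9525, v₂ = 3.3333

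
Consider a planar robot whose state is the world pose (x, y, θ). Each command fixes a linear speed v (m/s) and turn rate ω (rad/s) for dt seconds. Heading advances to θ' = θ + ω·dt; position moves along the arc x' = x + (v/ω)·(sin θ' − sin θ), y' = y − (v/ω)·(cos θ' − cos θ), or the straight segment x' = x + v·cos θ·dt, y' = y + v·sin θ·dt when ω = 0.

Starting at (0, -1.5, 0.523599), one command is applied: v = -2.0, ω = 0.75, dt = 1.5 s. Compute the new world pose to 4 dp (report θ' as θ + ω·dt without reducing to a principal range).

(-1.3253, -4.0167, 1.6486)

θ' = 0.5236 + 0.75·1.5 = 1.6486
R = v/ω = -2.0/0.75 = -2.6667
x' = 0 + -2.6667·(sin 1.6486 − sin 0.5236) = -1.3253
y' = -1.5 − -2.6667·(cos 1.6486 − cos 0.5236) = -4.0167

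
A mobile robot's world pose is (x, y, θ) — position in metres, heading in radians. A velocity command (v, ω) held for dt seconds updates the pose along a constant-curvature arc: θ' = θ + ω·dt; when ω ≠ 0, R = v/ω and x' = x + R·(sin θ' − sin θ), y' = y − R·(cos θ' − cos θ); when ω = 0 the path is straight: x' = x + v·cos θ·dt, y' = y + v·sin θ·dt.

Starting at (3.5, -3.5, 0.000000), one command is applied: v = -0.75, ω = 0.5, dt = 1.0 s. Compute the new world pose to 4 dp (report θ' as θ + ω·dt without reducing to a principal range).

(2.7809, -3.6836, 0.5000)

θ' = 0.0000 + 0.5·1.0 = 0.5000
R = v/ω = -0.75/0.5 = -1.5000
x' = 3.5 + -1.5000·(sin 0.5000 − sin 0.0000) = 2.7809
y' = -3.5 − -1.5000·(cos 0.5000 − cos 0.0000) = -3.6836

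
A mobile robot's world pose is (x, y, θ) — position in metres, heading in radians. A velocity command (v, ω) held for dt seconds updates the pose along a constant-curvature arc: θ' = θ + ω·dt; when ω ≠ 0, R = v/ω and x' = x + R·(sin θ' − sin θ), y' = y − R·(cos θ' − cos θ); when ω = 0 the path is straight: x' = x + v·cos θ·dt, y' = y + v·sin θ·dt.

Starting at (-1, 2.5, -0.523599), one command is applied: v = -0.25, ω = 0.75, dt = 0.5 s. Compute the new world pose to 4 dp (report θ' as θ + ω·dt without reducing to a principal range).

(-1.1173, 2.5410, -0.1486)

θ' = -0.5236 + 0.75·0.5 = -0.1486
R = v/ω = -0.25/0.75 = -0.3333
x' = -1 + -0.3333·(sin -0.1486 − sin -0.5236) = -1.1173
y' = 2.5 − -0.3333·(cos -0.1486 − cos -0.5236) = 2.5410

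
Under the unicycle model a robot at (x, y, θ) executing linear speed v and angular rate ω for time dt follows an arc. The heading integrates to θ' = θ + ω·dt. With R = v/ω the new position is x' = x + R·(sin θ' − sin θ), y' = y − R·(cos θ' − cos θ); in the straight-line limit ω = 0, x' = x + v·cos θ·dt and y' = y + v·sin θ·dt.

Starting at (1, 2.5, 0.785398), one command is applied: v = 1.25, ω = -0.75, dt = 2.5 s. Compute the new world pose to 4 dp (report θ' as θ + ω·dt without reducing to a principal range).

θ' = 0.7854 + -0.75·2.5 = -1.0896
R = v/ω = 1.25/-0.75 = -1.6667
x' = 1 + -1.6667·(sin -1.0896 − sin 0.7854) = 3.6559
y' = 2.5 − -1.6667·(cos -1.0896 − cos 0.7854) = 2.0929

(3.6559, 2.0929, -1.0896)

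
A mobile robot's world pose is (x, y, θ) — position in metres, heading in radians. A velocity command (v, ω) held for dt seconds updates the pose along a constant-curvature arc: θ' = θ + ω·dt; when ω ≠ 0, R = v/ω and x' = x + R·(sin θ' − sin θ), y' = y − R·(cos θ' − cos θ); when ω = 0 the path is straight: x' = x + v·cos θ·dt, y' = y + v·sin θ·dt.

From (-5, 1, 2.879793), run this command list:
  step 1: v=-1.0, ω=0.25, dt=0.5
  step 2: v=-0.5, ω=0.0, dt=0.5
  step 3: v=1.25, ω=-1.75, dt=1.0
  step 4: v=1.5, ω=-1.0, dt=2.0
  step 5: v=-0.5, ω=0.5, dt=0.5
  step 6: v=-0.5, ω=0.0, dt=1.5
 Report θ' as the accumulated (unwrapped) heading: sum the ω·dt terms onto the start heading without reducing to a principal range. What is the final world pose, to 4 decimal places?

step 1: θ'=3.0048 (R=-4.0000) → pose (-4.5102, 0.9011, 3.0048)
step 2: θ'=3.0048 (straight) → pose (-4.2626, 0.8670, 3.0048)
step 3: θ'=1.2548 (R=-0.7143) → pose (-4.8441, 1.7966, 1.2548)
step 4: θ'=-0.7452 (R=-1.5000) → pose (-2.4011, 2.4328, -0.7452)
step 5: θ'=-0.4952 (R=-1.0000) → pose (-2.6041, 2.5778, -0.4952)
step 6: θ'=-0.4952 (straight) → pose (-3.2640, 2.9342, -0.4952)

(-3.2640, 2.9342, -0.4952)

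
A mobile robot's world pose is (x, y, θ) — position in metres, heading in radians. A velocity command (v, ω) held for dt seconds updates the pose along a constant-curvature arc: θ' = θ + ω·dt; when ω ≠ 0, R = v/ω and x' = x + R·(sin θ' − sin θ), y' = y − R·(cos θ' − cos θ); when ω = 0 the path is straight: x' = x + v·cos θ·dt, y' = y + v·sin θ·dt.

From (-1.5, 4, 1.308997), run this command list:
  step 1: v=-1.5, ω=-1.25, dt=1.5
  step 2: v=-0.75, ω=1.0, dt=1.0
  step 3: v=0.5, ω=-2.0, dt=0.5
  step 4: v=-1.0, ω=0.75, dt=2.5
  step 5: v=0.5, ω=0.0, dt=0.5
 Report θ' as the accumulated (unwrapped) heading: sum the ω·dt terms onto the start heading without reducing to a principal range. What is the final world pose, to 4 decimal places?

step 1: θ'=-0.5660 (R=1.2000) → pose (-3.3026, 3.2977, -0.5660)
step 2: θ'=0.4340 (R=-0.7500) → pose (-4.0202, 3.3452, 0.4340)
step 3: θ'=-0.5660 (R=-0.2500) → pose (-3.7810, 3.3293, -0.5660)
step 4: θ'=1.3090 (R=-1.3333) → pose (-5.7839, 2.5490, 1.3090)
step 5: θ'=1.3090 (straight) → pose (-5.7192, 2.7905, 1.3090)

(-5.7192, 2.7905, 1.3090)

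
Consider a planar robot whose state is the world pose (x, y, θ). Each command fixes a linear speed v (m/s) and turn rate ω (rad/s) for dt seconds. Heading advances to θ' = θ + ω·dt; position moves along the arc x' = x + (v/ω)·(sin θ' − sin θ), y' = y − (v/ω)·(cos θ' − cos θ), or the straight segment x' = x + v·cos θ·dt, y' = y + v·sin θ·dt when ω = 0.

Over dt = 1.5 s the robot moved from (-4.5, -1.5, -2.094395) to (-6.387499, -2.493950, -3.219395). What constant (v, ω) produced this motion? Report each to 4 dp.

v = 1.5000, ω = -0.7500

Δθ = -3.219395 − -2.094395 = -1.125000
ω = Δθ/dt = -1.125000/1.5 = -0.7500
R = Δx/(sin θ' − sin θ) = -2.0000
v = R·ω = -2.0000·-0.7500 = 1.5000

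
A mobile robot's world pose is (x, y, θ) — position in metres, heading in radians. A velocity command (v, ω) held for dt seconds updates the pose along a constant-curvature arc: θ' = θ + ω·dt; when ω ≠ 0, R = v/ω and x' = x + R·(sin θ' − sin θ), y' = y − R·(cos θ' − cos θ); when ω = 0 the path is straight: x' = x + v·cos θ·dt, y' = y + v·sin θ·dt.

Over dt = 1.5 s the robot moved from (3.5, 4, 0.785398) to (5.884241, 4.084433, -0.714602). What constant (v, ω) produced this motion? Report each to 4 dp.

v = 1.7500, ω = -1.0000

Δθ = -0.714602 − 0.785398 = -1.500000
ω = Δθ/dt = -1.500000/1.5 = -1.0000
R = Δx/(sin θ' − sin θ) = -1.7500
v = R·ω = -1.7500·-1.0000 = 1.7500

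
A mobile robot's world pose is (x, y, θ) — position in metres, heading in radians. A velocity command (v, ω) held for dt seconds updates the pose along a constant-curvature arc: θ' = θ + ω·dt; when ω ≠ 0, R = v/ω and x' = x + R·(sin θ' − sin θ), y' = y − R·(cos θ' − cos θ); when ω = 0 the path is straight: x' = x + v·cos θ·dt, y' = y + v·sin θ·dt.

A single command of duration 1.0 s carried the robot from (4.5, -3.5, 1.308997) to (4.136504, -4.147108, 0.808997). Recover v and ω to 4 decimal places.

Δθ = 0.808997 − 1.308997 = -0.500000
ω = Δθ/dt = -0.500000/1.0 = -0.5000
R = −Δy/(cos θ' − cos θ) = 1.5000
v = R·ω = 1.5000·-0.5000 = -0.7500

v = -0.7500, ω = -0.5000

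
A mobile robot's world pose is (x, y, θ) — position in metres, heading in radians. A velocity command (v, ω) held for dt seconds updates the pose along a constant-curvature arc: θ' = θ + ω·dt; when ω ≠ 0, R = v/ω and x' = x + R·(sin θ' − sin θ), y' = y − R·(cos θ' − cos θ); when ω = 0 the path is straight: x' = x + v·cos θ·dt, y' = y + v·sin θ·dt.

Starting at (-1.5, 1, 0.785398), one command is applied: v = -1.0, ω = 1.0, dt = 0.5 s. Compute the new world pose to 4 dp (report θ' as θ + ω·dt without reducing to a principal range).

θ' = 0.7854 + 1.0·0.5 = 1.2854
R = v/ω = -1.0/1.0 = -1.0000
x' = -1.5 + -1.0000·(sin 1.2854 − sin 0.7854) = -1.7524
y' = 1 − -1.0000·(cos 1.2854 − cos 0.7854) = 0.5744

(-1.7524, 0.5744, 1.2854)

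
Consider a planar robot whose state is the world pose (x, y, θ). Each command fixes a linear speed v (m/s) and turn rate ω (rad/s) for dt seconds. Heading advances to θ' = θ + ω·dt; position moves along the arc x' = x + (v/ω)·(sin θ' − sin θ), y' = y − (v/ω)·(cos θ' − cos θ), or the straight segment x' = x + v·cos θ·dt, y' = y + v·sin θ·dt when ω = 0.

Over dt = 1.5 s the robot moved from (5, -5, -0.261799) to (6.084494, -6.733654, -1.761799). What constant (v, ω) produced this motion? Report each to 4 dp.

Δθ = -1.761799 − -0.261799 = -1.500000
ω = Δθ/dt = -1.500000/1.5 = -1.0000
R = −Δy/(cos θ' − cos θ) = -1.5000
v = R·ω = -1.5000·-1.0000 = 1.5000

v = 1.5000, ω = -1.0000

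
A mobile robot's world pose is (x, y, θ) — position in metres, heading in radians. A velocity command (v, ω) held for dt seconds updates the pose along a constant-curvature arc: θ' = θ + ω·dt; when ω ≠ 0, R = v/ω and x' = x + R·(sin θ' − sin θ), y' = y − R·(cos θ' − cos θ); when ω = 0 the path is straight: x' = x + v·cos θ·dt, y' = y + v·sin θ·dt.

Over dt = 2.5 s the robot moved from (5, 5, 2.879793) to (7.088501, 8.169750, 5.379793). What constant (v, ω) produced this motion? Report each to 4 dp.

v = -2.0000, ω = 1.0000

Δθ = 5.379793 − 2.879793 = 2.500000
ω = Δθ/dt = 2.500000/2.5 = 1.0000
R = −Δy/(cos θ' − cos θ) = -2.0000
v = R·ω = -2.0000·1.0000 = -2.0000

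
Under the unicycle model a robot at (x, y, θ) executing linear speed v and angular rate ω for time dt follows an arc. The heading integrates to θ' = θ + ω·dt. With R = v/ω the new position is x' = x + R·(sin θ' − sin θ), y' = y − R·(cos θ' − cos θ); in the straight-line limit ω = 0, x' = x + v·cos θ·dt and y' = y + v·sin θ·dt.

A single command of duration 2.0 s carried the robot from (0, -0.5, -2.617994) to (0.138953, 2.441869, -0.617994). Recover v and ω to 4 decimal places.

Δθ = -0.617994 − -2.617994 = 2.000000
ω = Δθ/dt = 2.000000/2.0 = 1.0000
R = −Δy/(cos θ' − cos θ) = -1.7500
v = R·ω = -1.7500·1.0000 = -1.7500

v = -1.7500, ω = 1.0000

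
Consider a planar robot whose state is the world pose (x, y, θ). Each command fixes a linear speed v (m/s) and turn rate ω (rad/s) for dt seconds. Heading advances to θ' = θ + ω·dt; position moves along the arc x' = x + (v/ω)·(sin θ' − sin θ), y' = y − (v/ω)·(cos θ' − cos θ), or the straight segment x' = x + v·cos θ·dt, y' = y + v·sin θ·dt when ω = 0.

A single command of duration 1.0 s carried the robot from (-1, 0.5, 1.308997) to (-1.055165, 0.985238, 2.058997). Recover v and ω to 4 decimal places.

Δθ = 2.058997 − 1.308997 = 0.750000
ω = Δθ/dt = 0.750000/1.0 = 0.7500
R = −Δy/(cos θ' − cos θ) = 0.6667
v = R·ω = 0.6667·0.7500 = 0.5000

v = 0.5000, ω = 0.7500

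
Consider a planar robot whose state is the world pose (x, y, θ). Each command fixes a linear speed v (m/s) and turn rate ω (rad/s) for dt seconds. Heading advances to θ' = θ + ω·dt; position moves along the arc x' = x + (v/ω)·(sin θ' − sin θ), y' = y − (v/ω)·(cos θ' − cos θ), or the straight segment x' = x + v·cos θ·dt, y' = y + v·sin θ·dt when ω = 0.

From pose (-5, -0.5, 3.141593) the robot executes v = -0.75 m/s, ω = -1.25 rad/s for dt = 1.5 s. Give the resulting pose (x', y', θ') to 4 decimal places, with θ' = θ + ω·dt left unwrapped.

(-4.4275, -1.2797, 1.2666)

θ' = 3.1416 + -1.25·1.5 = 1.2666
R = v/ω = -0.75/-1.25 = 0.6000
x' = -5 + 0.6000·(sin 1.2666 − sin 3.1416) = -4.4275
y' = -0.5 − 0.6000·(cos 1.2666 − cos 3.1416) = -1.2797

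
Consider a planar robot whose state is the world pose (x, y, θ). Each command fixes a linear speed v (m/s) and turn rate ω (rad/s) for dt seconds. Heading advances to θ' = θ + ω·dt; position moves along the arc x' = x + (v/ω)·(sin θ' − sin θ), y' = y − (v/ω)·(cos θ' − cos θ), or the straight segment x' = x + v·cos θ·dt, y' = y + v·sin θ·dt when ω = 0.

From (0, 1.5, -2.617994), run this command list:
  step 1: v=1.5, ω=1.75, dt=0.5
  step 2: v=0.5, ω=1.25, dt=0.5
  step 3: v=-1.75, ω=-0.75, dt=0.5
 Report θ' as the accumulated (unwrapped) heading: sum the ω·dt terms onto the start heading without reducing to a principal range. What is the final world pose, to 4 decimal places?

step 1: θ'=-1.7430 (R=0.8571) → pose (-0.4159, 0.9046, -1.7430)
step 2: θ'=-1.1180 (R=0.4000) → pose (-0.3815, 0.6610, -1.1180)
step 3: θ'=-1.4930 (R=2.3333) → pose (-0.6096, 1.5005, -1.4930)

(-0.6096, 1.5005, -1.4930)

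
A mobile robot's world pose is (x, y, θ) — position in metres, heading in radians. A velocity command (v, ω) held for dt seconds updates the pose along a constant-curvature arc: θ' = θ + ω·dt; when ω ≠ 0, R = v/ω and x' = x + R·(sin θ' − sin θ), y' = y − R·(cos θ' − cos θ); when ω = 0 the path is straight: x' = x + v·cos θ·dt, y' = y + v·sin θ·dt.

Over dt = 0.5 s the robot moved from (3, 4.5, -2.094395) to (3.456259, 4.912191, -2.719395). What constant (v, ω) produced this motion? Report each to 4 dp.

Δθ = -2.719395 − -2.094395 = -0.625000
ω = Δθ/dt = -0.625000/0.5 = -1.2500
R = Δx/(sin θ' − sin θ) = 1.0000
v = R·ω = 1.0000·-1.2500 = -1.2500

v = -1.2500, ω = -1.2500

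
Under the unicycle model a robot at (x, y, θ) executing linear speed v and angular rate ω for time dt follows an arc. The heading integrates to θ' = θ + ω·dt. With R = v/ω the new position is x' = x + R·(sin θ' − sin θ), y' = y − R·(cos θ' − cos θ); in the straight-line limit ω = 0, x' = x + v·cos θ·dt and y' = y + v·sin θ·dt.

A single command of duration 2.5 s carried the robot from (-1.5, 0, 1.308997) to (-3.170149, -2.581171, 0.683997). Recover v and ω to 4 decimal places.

v = -1.2500, ω = -0.2500

Δθ = 0.683997 − 1.308997 = -0.625000
ω = Δθ/dt = -0.625000/2.5 = -0.2500
R = −Δy/(cos θ' − cos θ) = 5.0000
v = R·ω = 5.0000·-0.2500 = -1.2500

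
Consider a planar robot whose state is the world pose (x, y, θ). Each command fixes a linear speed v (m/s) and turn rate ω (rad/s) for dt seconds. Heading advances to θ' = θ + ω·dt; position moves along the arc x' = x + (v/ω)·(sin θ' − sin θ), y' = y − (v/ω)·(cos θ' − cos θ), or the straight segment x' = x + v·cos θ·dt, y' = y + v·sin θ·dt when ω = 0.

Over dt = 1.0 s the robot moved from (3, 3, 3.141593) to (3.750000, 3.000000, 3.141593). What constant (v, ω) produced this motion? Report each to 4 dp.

v = -0.7500, ω = 0.0000

Δθ = 3.141593 − 3.141593 = 0.000000
ω = Δθ/dt = 0.000000/1.0 = 0.0000
ω = 0 → v = (Δx·cos θ + Δy·sin θ)/dt = -0.7500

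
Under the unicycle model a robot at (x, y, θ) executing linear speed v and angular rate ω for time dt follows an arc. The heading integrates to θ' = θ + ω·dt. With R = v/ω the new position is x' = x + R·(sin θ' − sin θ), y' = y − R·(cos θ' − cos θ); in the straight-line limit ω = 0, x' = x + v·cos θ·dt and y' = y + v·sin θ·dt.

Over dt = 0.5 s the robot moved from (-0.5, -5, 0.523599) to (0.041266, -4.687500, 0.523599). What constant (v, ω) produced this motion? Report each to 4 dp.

Δθ = 0.523599 − 0.523599 = 0.000000
ω = Δθ/dt = 0.000000/0.5 = 0.0000
ω = 0 → v = (Δx·cos θ + Δy·sin θ)/dt = 1.2500

v = 1.2500, ω = 0.0000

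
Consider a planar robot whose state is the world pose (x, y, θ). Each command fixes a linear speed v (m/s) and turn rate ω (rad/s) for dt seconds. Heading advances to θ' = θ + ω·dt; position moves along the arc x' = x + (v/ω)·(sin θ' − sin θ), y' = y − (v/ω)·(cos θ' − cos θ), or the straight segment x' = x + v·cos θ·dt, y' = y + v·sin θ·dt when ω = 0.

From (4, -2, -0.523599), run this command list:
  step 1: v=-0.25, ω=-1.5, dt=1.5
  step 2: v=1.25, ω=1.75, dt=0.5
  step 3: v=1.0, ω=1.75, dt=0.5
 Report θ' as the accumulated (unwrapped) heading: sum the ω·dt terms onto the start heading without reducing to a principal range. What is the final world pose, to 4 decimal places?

(3.6571, -2.6179, -1.0236)

step 1: θ'=-2.7736 (R=0.1667) → pose (4.0234, -1.7002, -2.7736)
step 2: θ'=-1.8986 (R=0.7143) → pose (3.6041, -2.1366, -1.8986)
step 3: θ'=-1.0236 (R=0.5714) → pose (3.6571, -2.6179, -1.0236)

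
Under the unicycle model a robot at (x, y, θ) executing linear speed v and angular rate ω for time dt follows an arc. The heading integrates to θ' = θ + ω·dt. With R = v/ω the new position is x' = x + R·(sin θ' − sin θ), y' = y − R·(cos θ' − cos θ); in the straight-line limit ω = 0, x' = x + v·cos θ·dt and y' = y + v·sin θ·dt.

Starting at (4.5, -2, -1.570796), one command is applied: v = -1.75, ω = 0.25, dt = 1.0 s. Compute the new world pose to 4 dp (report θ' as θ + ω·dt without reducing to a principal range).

θ' = -1.5708 + 0.25·1.0 = -1.3208
R = v/ω = -1.75/0.25 = -7.0000
x' = 4.5 + -7.0000·(sin -1.3208 − sin -1.5708) = 4.2824
y' = -2 − -7.0000·(cos -1.3208 − cos -1.5708) = -0.2682

(4.2824, -0.2682, -1.3208)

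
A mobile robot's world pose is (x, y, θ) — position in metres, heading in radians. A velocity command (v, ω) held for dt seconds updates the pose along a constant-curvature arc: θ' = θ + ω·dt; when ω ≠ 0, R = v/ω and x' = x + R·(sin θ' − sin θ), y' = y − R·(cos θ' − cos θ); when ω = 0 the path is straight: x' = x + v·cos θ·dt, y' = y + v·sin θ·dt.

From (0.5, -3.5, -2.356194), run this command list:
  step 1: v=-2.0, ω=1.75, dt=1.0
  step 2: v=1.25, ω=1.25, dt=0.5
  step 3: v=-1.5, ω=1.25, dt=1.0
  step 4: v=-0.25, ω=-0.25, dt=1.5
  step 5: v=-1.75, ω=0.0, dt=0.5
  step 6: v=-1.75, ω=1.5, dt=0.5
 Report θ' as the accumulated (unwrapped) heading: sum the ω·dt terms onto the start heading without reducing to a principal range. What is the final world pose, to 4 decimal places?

(-1.1692, -4.6006, 1.6438)

step 1: θ'=-0.6062 (R=-1.1429) → pose (0.3430, -1.7527, -0.6062)
step 2: θ'=0.0188 (R=1.0000) → pose (0.9316, -1.9307, 0.0188)
step 3: θ'=1.2688 (R=-1.2000) → pose (-0.1916, -2.7735, 1.2688)
step 4: θ'=0.8938 (R=1.0000) → pose (-0.3669, -3.1026, 0.8938)
step 5: θ'=0.8938 (straight) → pose (-0.9150, -3.7846, 0.8938)
step 6: θ'=1.6438 (R=-1.1667) → pose (-1.1692, -4.6006, 1.6438)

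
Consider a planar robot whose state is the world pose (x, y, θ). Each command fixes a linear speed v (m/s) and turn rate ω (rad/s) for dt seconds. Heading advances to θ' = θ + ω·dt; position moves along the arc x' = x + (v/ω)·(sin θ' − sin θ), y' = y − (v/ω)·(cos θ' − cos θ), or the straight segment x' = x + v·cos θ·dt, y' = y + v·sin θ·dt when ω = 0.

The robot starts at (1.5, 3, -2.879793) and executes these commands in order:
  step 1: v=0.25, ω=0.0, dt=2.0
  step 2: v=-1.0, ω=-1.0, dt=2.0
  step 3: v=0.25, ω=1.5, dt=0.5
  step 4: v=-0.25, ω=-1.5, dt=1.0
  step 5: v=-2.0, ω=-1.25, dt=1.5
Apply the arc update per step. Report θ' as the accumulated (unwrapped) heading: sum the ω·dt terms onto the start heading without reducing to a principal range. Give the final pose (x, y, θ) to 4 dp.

(-0.2772, 2.3565, -7.5048)

step 1: θ'=-2.8798 (straight) → pose (1.0170, 2.8706, -2.8798)
step 2: θ'=-4.8798 (R=1.0000) → pose (2.2619, 1.7380, -4.8798)
step 3: θ'=-4.1298 (R=0.1667) → pose (2.2367, 1.8575, -4.1298)
step 4: θ'=-5.6298 (R=0.1667) → pose (2.1989, 1.6335, -5.6298)
step 5: θ'=-7.5048 (R=1.6000) → pose (-0.2772, 2.3565, -7.5048)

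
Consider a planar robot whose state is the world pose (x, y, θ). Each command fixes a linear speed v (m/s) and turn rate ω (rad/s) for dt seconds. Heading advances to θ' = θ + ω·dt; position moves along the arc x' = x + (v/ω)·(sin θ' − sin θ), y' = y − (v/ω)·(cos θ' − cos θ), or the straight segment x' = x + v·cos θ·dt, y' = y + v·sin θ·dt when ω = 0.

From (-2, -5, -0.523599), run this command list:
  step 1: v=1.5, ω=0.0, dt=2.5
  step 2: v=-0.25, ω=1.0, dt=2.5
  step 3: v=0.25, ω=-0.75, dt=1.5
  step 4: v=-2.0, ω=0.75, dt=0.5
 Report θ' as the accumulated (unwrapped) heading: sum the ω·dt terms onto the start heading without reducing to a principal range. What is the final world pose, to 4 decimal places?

(0.4442, -7.6958, 1.2264)

step 1: θ'=-0.5236 (straight) → pose (1.2476, -6.8750, -0.5236)
step 2: θ'=1.9764 (R=-0.2500) → pose (0.8929, -7.1902, 1.9764)
step 3: θ'=0.8514 (R=-0.3333) → pose (0.9484, -6.8390, 0.8514)
step 4: θ'=1.2264 (R=-2.6667) → pose (0.4442, -7.6958, 1.2264)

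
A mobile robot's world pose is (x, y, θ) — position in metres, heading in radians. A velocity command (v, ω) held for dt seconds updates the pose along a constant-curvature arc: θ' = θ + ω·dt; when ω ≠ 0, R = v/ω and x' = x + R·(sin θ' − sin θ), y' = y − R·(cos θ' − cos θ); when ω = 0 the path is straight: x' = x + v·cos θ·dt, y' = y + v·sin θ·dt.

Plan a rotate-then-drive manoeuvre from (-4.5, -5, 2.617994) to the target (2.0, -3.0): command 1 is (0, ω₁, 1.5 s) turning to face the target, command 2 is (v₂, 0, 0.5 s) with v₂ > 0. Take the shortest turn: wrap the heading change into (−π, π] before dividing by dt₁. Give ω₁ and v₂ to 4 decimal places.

ω₁ = -1.5463, v₂ = 13.6015

heading to target = atan2(-3−-5, 2−-4.5) = 0.2985
Δθ = wrap(0.2985 − 2.6180) = -2.3195; ω₁ = Δθ/dt₁ = -1.5463
distance = √((2−-4.5)² + (-3−-5)²) = 6.8007; v₂ = distance/dt₂ = 13.6015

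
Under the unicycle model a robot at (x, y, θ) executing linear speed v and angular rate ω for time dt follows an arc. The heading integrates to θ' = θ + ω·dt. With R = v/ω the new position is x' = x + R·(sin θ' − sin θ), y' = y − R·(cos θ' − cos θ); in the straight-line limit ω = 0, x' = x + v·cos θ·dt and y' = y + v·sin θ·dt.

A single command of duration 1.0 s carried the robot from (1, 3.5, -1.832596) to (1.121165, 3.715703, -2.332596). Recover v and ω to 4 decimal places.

v = -0.2500, ω = -0.5000

Δθ = -2.332596 − -1.832596 = -0.500000
ω = Δθ/dt = -0.500000/1.0 = -0.5000
R = −Δy/(cos θ' − cos θ) = 0.5000
v = R·ω = 0.5000·-0.5000 = -0.2500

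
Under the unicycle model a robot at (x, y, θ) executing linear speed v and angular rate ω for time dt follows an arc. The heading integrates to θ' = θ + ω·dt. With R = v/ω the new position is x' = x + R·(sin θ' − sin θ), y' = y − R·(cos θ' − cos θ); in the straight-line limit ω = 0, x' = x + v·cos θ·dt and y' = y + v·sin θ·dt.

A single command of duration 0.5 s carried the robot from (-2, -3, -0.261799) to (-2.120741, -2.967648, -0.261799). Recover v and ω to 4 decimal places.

v = -0.2500, ω = 0.0000

Δθ = -0.261799 − -0.261799 = 0.000000
ω = Δθ/dt = 0.000000/0.5 = 0.0000
ω = 0 → v = (Δx·cos θ + Δy·sin θ)/dt = -0.2500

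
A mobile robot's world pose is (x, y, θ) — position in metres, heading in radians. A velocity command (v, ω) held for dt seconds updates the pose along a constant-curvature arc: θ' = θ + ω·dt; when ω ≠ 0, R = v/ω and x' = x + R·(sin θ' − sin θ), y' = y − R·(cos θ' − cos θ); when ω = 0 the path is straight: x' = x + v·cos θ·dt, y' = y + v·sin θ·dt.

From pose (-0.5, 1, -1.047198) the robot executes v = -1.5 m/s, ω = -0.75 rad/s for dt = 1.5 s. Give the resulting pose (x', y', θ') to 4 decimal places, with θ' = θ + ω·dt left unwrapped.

(-0.4170, 3.1316, -2.1722)

θ' = -1.0472 + -0.75·1.5 = -2.1722
R = v/ω = -1.5/-0.75 = 2.0000
x' = -0.5 + 2.0000·(sin -2.1722 − sin -1.0472) = -0.4170
y' = 1 − 2.0000·(cos -2.1722 − cos -1.0472) = 3.1316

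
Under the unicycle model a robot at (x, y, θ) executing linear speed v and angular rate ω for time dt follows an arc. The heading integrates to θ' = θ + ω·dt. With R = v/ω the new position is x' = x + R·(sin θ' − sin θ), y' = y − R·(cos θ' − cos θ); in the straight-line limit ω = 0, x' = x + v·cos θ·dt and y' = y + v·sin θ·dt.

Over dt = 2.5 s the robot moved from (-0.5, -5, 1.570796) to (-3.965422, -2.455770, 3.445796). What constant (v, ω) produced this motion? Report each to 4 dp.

v = 2.0000, ω = 0.7500

Δθ = 3.445796 − 1.570796 = 1.875000
ω = Δθ/dt = 1.875000/2.5 = 0.7500
R = Δx/(sin θ' − sin θ) = 2.6667
v = R·ω = 2.6667·0.7500 = 2.0000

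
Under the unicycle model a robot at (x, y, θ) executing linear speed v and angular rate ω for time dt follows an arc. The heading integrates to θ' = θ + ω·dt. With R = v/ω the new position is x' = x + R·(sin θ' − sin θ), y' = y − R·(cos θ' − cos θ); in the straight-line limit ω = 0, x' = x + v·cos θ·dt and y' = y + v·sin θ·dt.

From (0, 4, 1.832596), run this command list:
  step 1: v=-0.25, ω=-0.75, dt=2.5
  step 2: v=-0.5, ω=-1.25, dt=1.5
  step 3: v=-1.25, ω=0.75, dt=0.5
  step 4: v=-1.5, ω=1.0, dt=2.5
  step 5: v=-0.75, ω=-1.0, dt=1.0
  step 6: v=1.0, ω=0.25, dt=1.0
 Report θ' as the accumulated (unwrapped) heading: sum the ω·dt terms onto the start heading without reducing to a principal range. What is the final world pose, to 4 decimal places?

step 1: θ'=-0.0424 (R=0.3333) → pose (-0.3361, 3.5807, -0.0424)
step 2: θ'=-1.9174 (R=0.4000) → pose (-0.6954, 4.1162, -1.9174)
step 3: θ'=-1.5424 (R=-1.6667) → pose (-0.5969, 4.7297, -1.5424)
step 4: θ'=0.9576 (R=-1.5000) → pose (-3.3230, 5.5504, 0.9576)
step 5: θ'=-0.0424 (R=0.7500) → pose (-3.9682, 5.2327, -0.0424)
step 6: θ'=0.2076 (R=4.0000) → pose (-2.9742, 5.3149, 0.2076)

(-2.9742, 5.3149, 0.2076)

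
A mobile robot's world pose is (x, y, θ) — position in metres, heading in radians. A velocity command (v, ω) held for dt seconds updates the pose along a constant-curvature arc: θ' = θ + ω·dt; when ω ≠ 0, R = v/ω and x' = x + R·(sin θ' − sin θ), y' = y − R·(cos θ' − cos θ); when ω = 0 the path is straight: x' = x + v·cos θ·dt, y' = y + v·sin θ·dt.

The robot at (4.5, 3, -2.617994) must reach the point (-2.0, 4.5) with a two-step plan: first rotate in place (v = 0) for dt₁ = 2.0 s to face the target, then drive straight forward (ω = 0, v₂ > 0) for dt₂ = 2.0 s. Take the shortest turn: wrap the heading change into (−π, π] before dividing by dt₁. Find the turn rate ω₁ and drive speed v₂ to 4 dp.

ω₁ = -0.3752, v₂ = 3.3354

heading to target = atan2(4.5−3, -2−4.5) = 2.9148
Δθ = wrap(2.9148 − -2.6180) = -0.7504; ω₁ = Δθ/dt₁ = -0.3752
distance = √((-2−4.5)² + (4.5−3)²) = 6.6708; v₂ = distance/dt₂ = 3.3354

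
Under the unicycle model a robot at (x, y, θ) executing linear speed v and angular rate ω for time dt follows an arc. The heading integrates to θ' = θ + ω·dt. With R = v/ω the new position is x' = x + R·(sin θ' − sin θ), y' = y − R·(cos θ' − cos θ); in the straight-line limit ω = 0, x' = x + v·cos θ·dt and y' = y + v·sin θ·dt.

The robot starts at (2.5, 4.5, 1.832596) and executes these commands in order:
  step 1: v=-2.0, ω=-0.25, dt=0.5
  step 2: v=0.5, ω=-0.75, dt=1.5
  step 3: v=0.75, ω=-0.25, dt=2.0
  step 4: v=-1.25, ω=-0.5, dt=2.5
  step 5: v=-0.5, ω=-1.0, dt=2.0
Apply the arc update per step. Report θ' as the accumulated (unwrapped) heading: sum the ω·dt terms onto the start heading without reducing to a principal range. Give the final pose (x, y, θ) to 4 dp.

(2.3618, 6.8589, -3.1674)

step 1: θ'=1.7076 (R=8.0000) → pose (2.6979, 3.5204, 1.7076)
step 2: θ'=0.5826 (R=-0.6667) → pose (2.9915, 4.1680, 0.5826)
step 3: θ'=0.0826 (R=-3.0000) → pose (4.3946, 4.6527, 0.0826)
step 4: θ'=-1.1674 (R=2.5000) → pose (1.8890, 6.1628, -1.1674)
step 5: θ'=-3.1674 (R=0.5000) → pose (2.3618, 6.8589, -3.1674)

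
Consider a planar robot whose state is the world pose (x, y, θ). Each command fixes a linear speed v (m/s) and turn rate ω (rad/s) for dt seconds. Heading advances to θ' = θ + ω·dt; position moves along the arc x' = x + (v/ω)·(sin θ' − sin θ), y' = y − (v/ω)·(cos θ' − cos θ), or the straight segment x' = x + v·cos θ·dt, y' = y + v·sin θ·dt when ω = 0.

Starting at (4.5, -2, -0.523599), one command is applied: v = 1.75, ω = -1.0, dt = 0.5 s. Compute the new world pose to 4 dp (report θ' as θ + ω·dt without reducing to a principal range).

(5.1195, -2.6050, -1.0236)

θ' = -0.5236 + -1.0·0.5 = -1.0236
R = v/ω = 1.75/-1.0 = -1.7500
x' = 4.5 + -1.7500·(sin -1.0236 − sin -0.5236) = 5.1195
y' = -2 − -1.7500·(cos -1.0236 − cos -0.5236) = -2.6050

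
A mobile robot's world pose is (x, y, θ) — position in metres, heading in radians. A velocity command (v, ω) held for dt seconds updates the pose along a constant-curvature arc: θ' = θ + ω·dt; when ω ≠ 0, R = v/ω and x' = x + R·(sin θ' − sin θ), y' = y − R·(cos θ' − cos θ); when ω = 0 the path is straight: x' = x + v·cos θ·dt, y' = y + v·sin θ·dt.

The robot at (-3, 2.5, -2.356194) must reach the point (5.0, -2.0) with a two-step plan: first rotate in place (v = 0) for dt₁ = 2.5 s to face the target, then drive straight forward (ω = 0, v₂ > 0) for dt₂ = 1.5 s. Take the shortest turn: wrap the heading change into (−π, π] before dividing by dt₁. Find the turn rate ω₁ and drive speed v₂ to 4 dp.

ω₁ = 0.7375, v₂ = 6.1192

heading to target = atan2(-2−2.5, 5−-3) = -0.5124
Δθ = wrap(-0.5124 − -2.3562) = 1.8438; ω₁ = Δθ/dt₁ = 0.7375
distance = √((5−-3)² + (-2−2.5)²) = 9.1788; v₂ = distance/dt₂ = 6.1192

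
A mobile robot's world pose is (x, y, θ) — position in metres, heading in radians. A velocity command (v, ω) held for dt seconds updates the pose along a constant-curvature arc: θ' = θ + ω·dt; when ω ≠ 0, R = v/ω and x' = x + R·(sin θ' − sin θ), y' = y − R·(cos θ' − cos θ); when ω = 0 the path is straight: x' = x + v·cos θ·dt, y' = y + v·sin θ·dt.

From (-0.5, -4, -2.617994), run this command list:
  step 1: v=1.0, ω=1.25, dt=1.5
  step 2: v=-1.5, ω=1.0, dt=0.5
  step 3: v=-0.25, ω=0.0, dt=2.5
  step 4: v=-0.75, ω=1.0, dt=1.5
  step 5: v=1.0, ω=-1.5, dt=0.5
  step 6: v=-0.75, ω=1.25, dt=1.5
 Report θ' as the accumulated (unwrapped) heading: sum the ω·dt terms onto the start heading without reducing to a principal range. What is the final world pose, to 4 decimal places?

(-2.6069, -5.8594, 2.3820)

step 1: θ'=-0.7430 (R=0.8000) → pose (-0.6412, -5.2820, -0.7430)
step 2: θ'=-0.2430 (R=-1.5000) → pose (-1.2950, -4.9307, -0.2430)
step 3: θ'=-0.2430 (straight) → pose (-1.9017, -4.7803, -0.2430)
step 4: θ'=1.2570 (R=-0.7500) → pose (-2.7955, -5.2768, 1.2570)
step 5: θ'=0.5070 (R=-0.6667) → pose (-2.4851, -4.8998, 0.5070)
step 6: θ'=2.3820 (R=-0.6000) → pose (-2.6069, -5.8594, 2.3820)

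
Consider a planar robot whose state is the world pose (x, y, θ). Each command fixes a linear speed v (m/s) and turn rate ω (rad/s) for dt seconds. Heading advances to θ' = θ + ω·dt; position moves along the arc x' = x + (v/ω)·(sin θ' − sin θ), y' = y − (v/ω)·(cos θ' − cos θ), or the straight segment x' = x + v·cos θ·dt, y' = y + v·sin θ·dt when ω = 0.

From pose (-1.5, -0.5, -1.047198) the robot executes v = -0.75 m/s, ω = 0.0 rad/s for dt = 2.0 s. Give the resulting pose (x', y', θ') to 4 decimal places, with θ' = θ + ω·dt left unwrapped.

(-2.2500, 0.7990, -1.0472)

θ' = -1.0472 + 0.0·2.0 = -1.0472
ω = 0 → straight: x' = -1.5 + -0.75·cos(-1.0472)·2.0 = -2.2500
y' = -0.5 + -0.75·sin(-1.0472)·2.0 = 0.7990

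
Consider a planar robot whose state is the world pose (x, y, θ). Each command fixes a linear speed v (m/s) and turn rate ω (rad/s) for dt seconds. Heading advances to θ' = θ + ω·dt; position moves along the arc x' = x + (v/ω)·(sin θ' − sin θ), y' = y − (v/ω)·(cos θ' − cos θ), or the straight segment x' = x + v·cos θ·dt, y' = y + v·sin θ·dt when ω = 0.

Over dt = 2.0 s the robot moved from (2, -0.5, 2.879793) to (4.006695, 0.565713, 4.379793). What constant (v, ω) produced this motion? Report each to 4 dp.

Δθ = 4.379793 − 2.879793 = 1.500000
ω = Δθ/dt = 1.500000/2.0 = 0.7500
R = Δx/(sin θ' − sin θ) = -1.6667
v = R·ω = -1.6667·0.7500 = -1.2500

v = -1.2500, ω = 0.7500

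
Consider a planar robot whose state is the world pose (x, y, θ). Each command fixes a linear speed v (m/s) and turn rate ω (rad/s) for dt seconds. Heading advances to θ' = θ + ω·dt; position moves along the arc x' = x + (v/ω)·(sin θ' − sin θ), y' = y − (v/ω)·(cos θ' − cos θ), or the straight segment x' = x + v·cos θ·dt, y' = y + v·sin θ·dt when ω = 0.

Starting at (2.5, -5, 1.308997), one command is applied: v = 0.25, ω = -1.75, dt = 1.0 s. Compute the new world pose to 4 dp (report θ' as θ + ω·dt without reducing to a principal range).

θ' = 1.3090 + -1.75·1.0 = -0.4410
R = v/ω = 0.25/-1.75 = -0.1429
x' = 2.5 + -0.1429·(sin -0.4410 − sin 1.3090) = 2.6990
y' = -5 − -0.1429·(cos -0.4410 − cos 1.3090) = -4.9078

(2.6990, -4.9078, -0.4410)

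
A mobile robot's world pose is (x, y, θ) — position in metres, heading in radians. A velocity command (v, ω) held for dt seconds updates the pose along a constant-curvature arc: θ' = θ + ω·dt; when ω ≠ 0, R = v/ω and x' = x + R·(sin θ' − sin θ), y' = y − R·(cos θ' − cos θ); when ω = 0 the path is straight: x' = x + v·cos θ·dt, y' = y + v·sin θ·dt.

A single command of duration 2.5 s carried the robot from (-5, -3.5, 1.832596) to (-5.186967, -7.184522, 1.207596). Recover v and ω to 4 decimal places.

v = -1.5000, ω = -0.2500

Δθ = 1.207596 − 1.832596 = -0.625000
ω = Δθ/dt = -0.625000/2.5 = -0.2500
R = −Δy/(cos θ' − cos θ) = 6.0000
v = R·ω = 6.0000·-0.2500 = -1.5000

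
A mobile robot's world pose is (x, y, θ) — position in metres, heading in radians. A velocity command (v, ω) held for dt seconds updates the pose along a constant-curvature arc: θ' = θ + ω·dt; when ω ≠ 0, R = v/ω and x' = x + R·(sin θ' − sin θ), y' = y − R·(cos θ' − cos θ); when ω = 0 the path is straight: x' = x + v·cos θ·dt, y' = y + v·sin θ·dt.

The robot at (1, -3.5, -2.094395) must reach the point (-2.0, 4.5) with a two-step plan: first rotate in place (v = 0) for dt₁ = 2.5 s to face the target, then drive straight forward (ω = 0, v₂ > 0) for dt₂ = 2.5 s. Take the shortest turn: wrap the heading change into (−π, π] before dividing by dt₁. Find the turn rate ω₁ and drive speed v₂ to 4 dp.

heading to target = atan2(4.5−-3.5, -2−1) = 1.9296
Δθ = wrap(1.9296 − -2.0944) = -2.2592; ω₁ = Δθ/dt₁ = -0.9037
distance = √((-2−1)² + (4.5−-3.5)²) = 8.5440; v₂ = distance/dt₂ = 3.4176

ω₁ = -0.9037, v₂ = 3.4176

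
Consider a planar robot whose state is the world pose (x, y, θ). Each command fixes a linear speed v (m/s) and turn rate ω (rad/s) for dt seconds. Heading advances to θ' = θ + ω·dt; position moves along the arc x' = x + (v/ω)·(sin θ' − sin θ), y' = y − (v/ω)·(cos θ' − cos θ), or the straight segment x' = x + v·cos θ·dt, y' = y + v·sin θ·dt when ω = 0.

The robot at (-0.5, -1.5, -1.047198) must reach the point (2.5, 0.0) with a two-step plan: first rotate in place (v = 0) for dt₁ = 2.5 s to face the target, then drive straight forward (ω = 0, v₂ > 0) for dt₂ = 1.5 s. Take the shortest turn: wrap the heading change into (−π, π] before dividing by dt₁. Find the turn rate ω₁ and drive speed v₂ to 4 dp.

heading to target = atan2(0−-1.5, 2.5−-0.5) = 0.4636
Δθ = wrap(0.4636 − -1.0472) = 1.5108; ω₁ = Δθ/dt₁ = 0.6043
distance = √((2.5−-0.5)² + (0−-1.5)²) = 3.3541; v₂ = distance/dt₂ = 2.2361

ω₁ = 0.6043, v₂ = 2.2361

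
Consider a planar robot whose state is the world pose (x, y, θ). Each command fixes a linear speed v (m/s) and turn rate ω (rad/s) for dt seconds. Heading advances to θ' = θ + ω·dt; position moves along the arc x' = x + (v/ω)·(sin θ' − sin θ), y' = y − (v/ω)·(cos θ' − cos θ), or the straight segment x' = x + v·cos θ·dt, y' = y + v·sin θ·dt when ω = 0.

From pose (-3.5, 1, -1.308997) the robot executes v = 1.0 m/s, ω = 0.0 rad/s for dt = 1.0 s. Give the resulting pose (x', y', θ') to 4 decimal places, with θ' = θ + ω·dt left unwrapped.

θ' = -1.3090 + 0.0·1.0 = -1.3090
ω = 0 → straight: x' = -3.5 + 1.0·cos(-1.3090)·1.0 = -3.2412
y' = 1 + 1.0·sin(-1.3090)·1.0 = 0.0341

(-3.2412, 0.0341, -1.3090)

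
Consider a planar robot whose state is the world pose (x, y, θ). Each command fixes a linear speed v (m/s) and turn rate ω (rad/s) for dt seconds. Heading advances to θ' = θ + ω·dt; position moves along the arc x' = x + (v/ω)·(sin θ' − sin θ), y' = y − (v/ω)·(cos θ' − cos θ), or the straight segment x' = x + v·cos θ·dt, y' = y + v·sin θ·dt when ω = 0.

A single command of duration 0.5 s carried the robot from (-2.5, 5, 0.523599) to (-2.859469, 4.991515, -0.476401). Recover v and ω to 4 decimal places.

Δθ = -0.476401 − 0.523599 = -1.000000
ω = Δθ/dt = -1.000000/0.5 = -2.0000
R = Δx/(sin θ' − sin θ) = 0.3750
v = R·ω = 0.3750·-2.0000 = -0.7500

v = -0.7500, ω = -2.0000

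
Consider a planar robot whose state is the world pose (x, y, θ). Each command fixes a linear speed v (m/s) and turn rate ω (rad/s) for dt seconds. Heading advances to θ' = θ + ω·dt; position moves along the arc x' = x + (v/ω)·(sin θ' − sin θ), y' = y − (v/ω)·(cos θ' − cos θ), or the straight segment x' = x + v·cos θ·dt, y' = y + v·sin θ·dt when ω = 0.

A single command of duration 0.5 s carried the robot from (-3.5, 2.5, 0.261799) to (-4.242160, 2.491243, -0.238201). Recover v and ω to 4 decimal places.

v = -1.5000, ω = -1.0000

Δθ = -0.238201 − 0.261799 = -0.500000
ω = Δθ/dt = -0.500000/0.5 = -1.0000
R = Δx/(sin θ' − sin θ) = 1.5000
v = R·ω = 1.5000·-1.0000 = -1.5000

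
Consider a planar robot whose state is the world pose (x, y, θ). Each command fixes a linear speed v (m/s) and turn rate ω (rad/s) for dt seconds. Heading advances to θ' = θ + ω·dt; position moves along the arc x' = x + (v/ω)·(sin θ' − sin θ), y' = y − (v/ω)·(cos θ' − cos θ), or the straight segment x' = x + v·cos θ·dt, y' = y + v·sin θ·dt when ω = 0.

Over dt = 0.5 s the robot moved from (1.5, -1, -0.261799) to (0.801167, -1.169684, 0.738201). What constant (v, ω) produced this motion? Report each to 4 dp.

Δθ = 0.738201 − -0.261799 = 1.000000
ω = Δθ/dt = 1.000000/0.5 = 2.0000
R = Δx/(sin θ' − sin θ) = -0.7500
v = R·ω = -0.7500·2.0000 = -1.5000

v = -1.5000, ω = 2.0000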